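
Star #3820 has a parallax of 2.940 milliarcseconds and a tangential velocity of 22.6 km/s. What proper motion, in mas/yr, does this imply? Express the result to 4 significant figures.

14.02 mas/yr

d = 1/p = 1/0.002940″ = 340.14 pc.
μ = v_t / (4.74 d) = 22.6 / (4.74 × 340.14) = 22.6 / 1612.3 = 0.014017 ″/yr = 14.017 mas/yr.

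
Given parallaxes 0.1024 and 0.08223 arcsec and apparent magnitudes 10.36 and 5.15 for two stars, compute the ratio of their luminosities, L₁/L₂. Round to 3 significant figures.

L₁/L₂ = 0.00531

d₁ = 1/p₁ = 1/0.1024″ = 9.7656 pc; d₂ = 1/p₂ = 1/0.08223″ = 12.161 pc.
M₁ = m₁ − 5 log₁₀ d₁ + 5 = 10.36 − 4.9485 + 5 = 10.4115.
M₂ = 5.15 − 5.4248 + 5 = 4.7252.
L₁/L₂ = 10^(0.4(M₂ − M₁)) = 10^(0.4 × (-5.6863)) = 10^(-2.27452) = 0.0053147.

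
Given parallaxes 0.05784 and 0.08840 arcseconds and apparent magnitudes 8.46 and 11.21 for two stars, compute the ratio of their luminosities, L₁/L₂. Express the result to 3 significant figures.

d₁ = 1/p₁ = 1/0.05784″ = 17.289 pc; d₂ = 1/p₂ = 1/0.08840″ = 11.312 pc.
M₁ = m₁ − 5 log₁₀ d₁ + 5 = 8.46 − 6.1888 + 5 = 7.2712.
M₂ = 11.21 − 5.2677 + 5 = 10.9423.
L₁/L₂ = 10^(0.4(M₂ − M₁)) = 10^(0.4 × 3.6711) = 10^1.46844 = 29.406.

L₁/L₂ = 29.4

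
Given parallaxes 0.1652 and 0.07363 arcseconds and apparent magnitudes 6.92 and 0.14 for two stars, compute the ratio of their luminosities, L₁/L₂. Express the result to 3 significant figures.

d₁ = 1/p₁ = 1/0.1652″ = 6.0533 pc; d₂ = 1/p₂ = 1/0.07363″ = 13.581 pc.
M₁ = m₁ − 5 log₁₀ d₁ + 5 = 6.92 − 3.9100 + 5 = 8.0100.
M₂ = 0.14 − 5.6647 + 5 = -0.5247.
L₁/L₂ = 10^(0.4(M₂ − M₁)) = 10^(0.4 × (-8.5347)) = 10^(-3.41388) = 0.00038558.

L₁/L₂ = 0.000386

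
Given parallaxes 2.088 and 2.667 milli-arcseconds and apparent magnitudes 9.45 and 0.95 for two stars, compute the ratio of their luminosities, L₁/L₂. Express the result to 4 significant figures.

L₁/L₂ = 0.0006495

d₁ = 1/p₁ = 1/0.002088″ = 478.93 pc; d₂ = 1/p₂ = 1/0.002667″ = 374.95 pc.
M₁ = m₁ − 5 log₁₀ d₁ + 5 = 9.45 − 13.4014 + 5 = 1.0486.
M₂ = 0.95 − 12.8699 + 5 = -6.9199.
L₁/L₂ = 10^(0.4(M₂ − M₁)) = 10^(0.4 × (-7.9685)) = 10^(-3.18740) = 0.00064953.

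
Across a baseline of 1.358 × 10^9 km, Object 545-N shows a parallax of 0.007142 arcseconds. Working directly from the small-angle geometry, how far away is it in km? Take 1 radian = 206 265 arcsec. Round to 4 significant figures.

θ = 0.007142″ = 0.007142/206265 = 3.4625 × 10^-8 rad.
d = B/θ = (1.358 × 10^9) / (3.4625 × 10^-8) = 3.9220 × 10^16 km.

3.922 × 10^16 km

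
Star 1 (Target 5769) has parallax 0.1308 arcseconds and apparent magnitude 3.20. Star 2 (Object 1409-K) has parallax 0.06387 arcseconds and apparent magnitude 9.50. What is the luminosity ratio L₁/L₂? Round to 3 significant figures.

d₁ = 1/p₁ = 1/0.1308″ = 7.6453 pc; d₂ = 1/p₂ = 1/0.06387″ = 15.657 pc.
M₁ = m₁ − 5 log₁₀ d₁ + 5 = 3.20 − 4.4170 + 5 = 3.7830.
M₂ = 9.50 − 5.9735 + 5 = 8.5265.
L₁/L₂ = 10^(0.4(M₂ − M₁)) = 10^(0.4 × 4.7435) = 10^1.89740 = 78.959.

L₁/L₂ = 79.0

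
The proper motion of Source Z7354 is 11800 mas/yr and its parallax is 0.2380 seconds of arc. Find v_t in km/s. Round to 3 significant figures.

d = 1/p = 1/0.2380″ = 4.2017 pc.
μ = 11800 mas/yr = 11.8 ″/yr.
v_t = 4.74 × μ × d = 4.74 × 11.8 × 4.2017 = 235.01 km/s.

235 km/s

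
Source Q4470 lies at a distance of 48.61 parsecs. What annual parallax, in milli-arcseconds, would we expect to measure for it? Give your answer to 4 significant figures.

20.57 mas

p = 1/d = 1/48.61 = 0.020572 arcsec.
= 0.020572 × 1000 = 20.572 mas.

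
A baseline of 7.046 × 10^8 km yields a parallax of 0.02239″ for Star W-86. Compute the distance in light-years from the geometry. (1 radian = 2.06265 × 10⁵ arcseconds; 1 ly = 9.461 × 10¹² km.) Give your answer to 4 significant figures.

686.1 ly

θ = 0.02239″ = 0.02239/206265 = 1.0855 × 10^-7 rad.
d = B/θ = (7.046 × 10^8) / (1.0855 × 10^-7) = 6.4910 × 10^15 km = (6.4910 × 10^15) / (9.461 × 10^12) ly = 686.08 ly.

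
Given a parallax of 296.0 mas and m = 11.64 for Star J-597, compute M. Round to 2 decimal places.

d = 1/p = 1/0.2960″ = 3.3784 pc.
m − M = 5 log₁₀(3.3784) − 5 = 2.6436 − 5 = -2.3564.
M = m − (m − M) = 11.64 − (-2.3564) = 14.00.

M = 14.00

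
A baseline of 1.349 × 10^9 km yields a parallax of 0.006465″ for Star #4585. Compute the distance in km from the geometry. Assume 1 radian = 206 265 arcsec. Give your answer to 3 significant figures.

θ = 0.006465″ = 0.006465/206265 = 3.1343 × 10^-8 rad.
d = B/θ = (1.349 × 10^9) / (3.1343 × 10^-8) = 4.3040 × 10^16 km.

4.30 × 10^16 km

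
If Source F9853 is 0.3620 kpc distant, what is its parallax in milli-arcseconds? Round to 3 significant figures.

d = 0.3620 kpc = 362 pc.
p = 1/d = 1/362 = 0.0027624 arcsec.
= 0.0027624 × 1000 = 2.7624 mas.

2.76 mas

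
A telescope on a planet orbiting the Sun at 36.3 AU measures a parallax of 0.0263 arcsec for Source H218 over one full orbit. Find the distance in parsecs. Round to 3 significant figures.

1380 pc

With baseline B (in AU) and parallax p (in arcsec), d = B/p parsecs.
d = 36.3 / 0.0263 = 1380.2 pc.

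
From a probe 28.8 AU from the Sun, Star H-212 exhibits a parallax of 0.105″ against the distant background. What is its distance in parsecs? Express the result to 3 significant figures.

With baseline B (in AU) and parallax p (in arcsec), d = B/p parsecs.
d = 28.8 / 0.105 = 274.29 pc.

274 pc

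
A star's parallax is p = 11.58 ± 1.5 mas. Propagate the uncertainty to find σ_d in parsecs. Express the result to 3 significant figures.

d = 1/p, so σ_d = σ_p / p².
σ_d = 0.00150 / (0.01158)² = 0.00150 / 0.0001341 = 11.186 pc.

11.2 pc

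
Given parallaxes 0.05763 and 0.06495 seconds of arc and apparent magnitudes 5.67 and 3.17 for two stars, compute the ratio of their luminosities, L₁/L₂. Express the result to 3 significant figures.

L₁/L₂ = 0.127

d₁ = 1/p₁ = 1/0.05763″ = 17.352 pc; d₂ = 1/p₂ = 1/0.06495″ = 15.396 pc.
M₁ = m₁ − 5 log₁₀ d₁ + 5 = 5.67 − 6.1967 + 5 = 4.4733.
M₂ = 3.17 − 5.9370 + 5 = 2.2330.
L₁/L₂ = 10^(0.4(M₂ − M₁)) = 10^(0.4 × (-2.2403)) = 10^(-0.89612) = 0.12702.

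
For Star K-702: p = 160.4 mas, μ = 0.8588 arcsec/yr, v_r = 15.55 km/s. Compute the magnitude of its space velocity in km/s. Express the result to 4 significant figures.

29.76 km/s

d = 1/p = 1/0.1604″ = 6.2344 pc.
v_t = 4.740 μ d = 4.740 × 0.8588 × 6.2344 = 25.378 km/s.
v = √(v_r² + v_t²) = √(15.55² + 25.378²) = √885.845 = 29.763 km/s.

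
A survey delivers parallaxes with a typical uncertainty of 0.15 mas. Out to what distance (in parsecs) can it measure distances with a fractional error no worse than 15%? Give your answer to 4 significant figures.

1000 pc

σ_d/d = σ_p/p, so the condition is σ_p/p ≤ 0.15, i.e. p ≥ σ_p/0.15.
p_min = 0.15/0.15 = 1 mas = 0.001 arcsec.
d_max = 1/p_min = 1/0.001 = 1000 pc.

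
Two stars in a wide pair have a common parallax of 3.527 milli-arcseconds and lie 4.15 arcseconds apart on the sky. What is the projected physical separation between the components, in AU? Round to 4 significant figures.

d = 1/p = 1/0.003527″ = 283.53 pc.
At distance d (pc), an angle of θ arcsec spans θ·d AU: s = 4.15 × 283.53 = 1176.6 AU.

1177 AU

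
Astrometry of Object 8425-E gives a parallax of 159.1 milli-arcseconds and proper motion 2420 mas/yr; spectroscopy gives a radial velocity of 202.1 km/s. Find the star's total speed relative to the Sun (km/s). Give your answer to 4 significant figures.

214.6 km/s

d = 1/p = 1/0.1591″ = 6.2854 pc.
μ = 2420 mas/yr = 2.420 ″/yr.
v_t = 4.740 μ d = 4.740 × 2.420 × 6.2854 = 72.099 km/s.
v = √(v_r² + v_t²) = √(202.1² + 72.099²) = √46042.7 = 214.58 km/s.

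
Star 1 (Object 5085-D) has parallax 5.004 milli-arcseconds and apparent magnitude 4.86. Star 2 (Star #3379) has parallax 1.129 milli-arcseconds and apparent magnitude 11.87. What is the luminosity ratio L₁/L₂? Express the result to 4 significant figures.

d₁ = 1/p₁ = 1/0.005004″ = 199.84 pc; d₂ = 1/p₂ = 1/0.001129″ = 885.74 pc.
M₁ = m₁ − 5 log₁₀ d₁ + 5 = 4.86 − 11.5034 + 5 = -1.6434.
M₂ = 11.87 − 14.7365 + 5 = 2.1335.
L₁/L₂ = 10^(0.4(M₂ − M₁)) = 10^(0.4 × 3.7769) = 10^1.51076 = 32.416.

L₁/L₂ = 32.42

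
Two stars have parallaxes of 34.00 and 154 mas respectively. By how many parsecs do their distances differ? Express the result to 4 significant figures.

d_A = 1/0.03400″ = 29.412 pc; d_B = 1/0.1540″ = 6.4935 pc.
|d_B − d_A| = |6.4935 − 29.412| = 22.919 pc.

22.92 pc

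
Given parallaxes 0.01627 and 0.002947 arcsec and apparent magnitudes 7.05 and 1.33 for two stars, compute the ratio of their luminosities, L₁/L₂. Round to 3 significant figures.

d₁ = 1/p₁ = 1/0.01627″ = 61.463 pc; d₂ = 1/p₂ = 1/0.002947″ = 339.33 pc.
M₁ = m₁ − 5 log₁₀ d₁ + 5 = 7.05 − 8.9431 + 5 = 3.1069.
M₂ = 1.33 − 12.6531 + 5 = -6.3231.
L₁/L₂ = 10^(0.4(M₂ − M₁)) = 10^(0.4 × (-9.4300)) = 10^(-3.77200) = 0.00016904.

L₁/L₂ = 0.000169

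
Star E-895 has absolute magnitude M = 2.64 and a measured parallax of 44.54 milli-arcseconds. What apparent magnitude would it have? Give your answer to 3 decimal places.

d = 1/p = 1/0.04454″ = 22.452 pc.
m − M = 5 log₁₀ d − 5 = 5 log₁₀(22.452) − 5 = 6.7563 − 5 = 1.7563.
m = M + (m − M) = 2.64 + 1.7563 = 4.396.

m = 4.396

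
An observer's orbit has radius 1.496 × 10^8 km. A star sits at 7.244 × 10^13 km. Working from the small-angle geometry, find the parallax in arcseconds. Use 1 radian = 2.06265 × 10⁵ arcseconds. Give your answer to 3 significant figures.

0.426 arcsec

θ ≈ B/d = (1.496 × 10^8) / (7.244 × 10^13) = 2.0652 × 10^-6 rad.
In arcseconds: 2.0652 × 10^-6 × 206265 = 0.42598″.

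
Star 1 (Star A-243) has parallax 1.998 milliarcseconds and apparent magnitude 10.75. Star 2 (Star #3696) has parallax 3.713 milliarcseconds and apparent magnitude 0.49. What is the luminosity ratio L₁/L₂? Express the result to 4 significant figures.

d₁ = 1/p₁ = 1/0.001998″ = 500.5 pc; d₂ = 1/p₂ = 1/0.003713″ = 269.32 pc.
M₁ = m₁ − 5 log₁₀ d₁ + 5 = 10.75 − 13.4970 + 5 = 2.2530.
M₂ = 0.49 − 12.1513 + 5 = -6.6613.
L₁/L₂ = 10^(0.4(M₂ − M₁)) = 10^(0.4 × (-8.9143)) = 10^(-3.56572) = 0.00027182.

L₁/L₂ = 0.0002718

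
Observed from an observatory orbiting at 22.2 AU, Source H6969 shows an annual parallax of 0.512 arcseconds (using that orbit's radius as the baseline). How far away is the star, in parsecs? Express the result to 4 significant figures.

With baseline B (in AU) and parallax p (in arcsec), d = B/p parsecs.
d = 22.2 / 0.512 = 43.359 pc.

43.36 pc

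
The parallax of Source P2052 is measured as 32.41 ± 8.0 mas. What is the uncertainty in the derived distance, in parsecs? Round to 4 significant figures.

d = 1/p, so σ_d = σ_p / p².
σ_d = 0.00800 / (0.03241)² = 0.00800 / 0.0010504 = 7.6161 pc.

7.616 pc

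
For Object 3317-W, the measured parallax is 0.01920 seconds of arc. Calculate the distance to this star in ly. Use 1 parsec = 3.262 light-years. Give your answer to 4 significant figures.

d = 1/p = 1/0.01920 = 52.083 pc.
In light-years: 52.083 × 3.262 = 169.89 ly.

169.9 ly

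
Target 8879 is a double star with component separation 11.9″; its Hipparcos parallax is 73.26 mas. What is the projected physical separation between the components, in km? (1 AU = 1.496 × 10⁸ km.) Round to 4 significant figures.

d = 1/p = 1/0.07326″ = 13.65 pc.
At distance d (pc), an angle of θ arcsec spans θ·d AU: s = 11.9 × 13.65 = 162.44 AU.
= 162.44 × 1.496 × 10⁸ km = 2.4301 × 10^10 km.

2.430 × 10^10 km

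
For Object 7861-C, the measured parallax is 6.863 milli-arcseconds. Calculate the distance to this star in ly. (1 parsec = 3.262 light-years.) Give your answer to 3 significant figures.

p = 6.863 milli-arcseconds = 0.006863 arcsec.
d = 1/p = 1/0.006863 = 145.71 pc.
In light-years: 145.71 × 3.262 = 475.31 ly.

475 ly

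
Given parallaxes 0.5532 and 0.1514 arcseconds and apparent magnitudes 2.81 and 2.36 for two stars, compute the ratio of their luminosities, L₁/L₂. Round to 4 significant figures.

d₁ = 1/p₁ = 1/0.5532″ = 1.8077 pc; d₂ = 1/p₂ = 1/0.1514″ = 6.605 pc.
M₁ = m₁ − 5 log₁₀ d₁ + 5 = 2.81 − 1.2856 + 5 = 6.5244.
M₂ = 2.36 − 4.0994 + 5 = 3.2606.
L₁/L₂ = 10^(0.4(M₂ − M₁)) = 10^(0.4 × (-3.2638)) = 10^(-1.30552) = 0.049486.

L₁/L₂ = 0.04949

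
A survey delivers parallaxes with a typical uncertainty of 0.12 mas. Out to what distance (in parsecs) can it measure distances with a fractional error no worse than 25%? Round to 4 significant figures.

2083 pc

σ_d/d = σ_p/p, so the condition is σ_p/p ≤ 0.25, i.e. p ≥ σ_p/0.25.
p_min = 0.12/0.25 = 0.48 mas = 0.00048 arcsec.
d_max = 1/p_min = 1/0.00048 = 2083.3 pc.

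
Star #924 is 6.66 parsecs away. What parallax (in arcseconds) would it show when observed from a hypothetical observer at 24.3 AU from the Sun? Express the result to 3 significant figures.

3.65 arcsec

p (arcsec) = B (AU) / d (pc).
p = 24.3 / 6.66 = 3.6486 arcsec.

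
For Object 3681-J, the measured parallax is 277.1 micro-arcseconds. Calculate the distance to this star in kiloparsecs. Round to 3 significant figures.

p = 277.1 micro-arcseconds = 0.0002771 arcsec.
d = 1/p = 1/0.0002771 = 3608.8 pc.
= 3.6088 kpc.

3.61 kpc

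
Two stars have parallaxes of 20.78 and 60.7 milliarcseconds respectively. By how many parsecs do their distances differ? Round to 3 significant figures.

31.6 pc

d_A = 1/0.02078″ = 48.123 pc; d_B = 1/0.06070″ = 16.474 pc.
|d_B − d_A| = |16.474 − 48.123| = 31.649 pc.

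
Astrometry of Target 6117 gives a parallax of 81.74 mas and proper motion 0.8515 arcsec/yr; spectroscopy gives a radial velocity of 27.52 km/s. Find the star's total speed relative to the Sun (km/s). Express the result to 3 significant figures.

d = 1/p = 1/0.08174″ = 12.234 pc.
v_t = 4.740 μ d = 4.740 × 0.8515 × 12.234 = 49.378 km/s.
v = √(v_r² + v_t²) = √(27.52² + 49.378²) = √3195.54 = 56.529 km/s.

56.5 km/s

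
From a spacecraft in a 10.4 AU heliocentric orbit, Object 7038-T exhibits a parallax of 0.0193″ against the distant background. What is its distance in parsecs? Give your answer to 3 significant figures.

539 pc

With baseline B (in AU) and parallax p (in arcsec), d = B/p parsecs.
d = 10.4 / 0.0193 = 538.86 pc.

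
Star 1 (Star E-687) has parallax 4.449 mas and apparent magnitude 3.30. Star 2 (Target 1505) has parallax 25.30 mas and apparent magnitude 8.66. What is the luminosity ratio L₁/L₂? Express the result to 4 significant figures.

d₁ = 1/p₁ = 1/0.004449″ = 224.77 pc; d₂ = 1/p₂ = 1/0.02530″ = 39.526 pc.
M₁ = m₁ − 5 log₁₀ d₁ + 5 = 3.30 − 11.7587 + 5 = -3.4587.
M₂ = 8.66 − 7.9844 + 5 = 5.6756.
L₁/L₂ = 10^(0.4(M₂ − M₁)) = 10^(0.4 × 9.1343) = 10^3.65372 = 4505.3.

L₁/L₂ = 4505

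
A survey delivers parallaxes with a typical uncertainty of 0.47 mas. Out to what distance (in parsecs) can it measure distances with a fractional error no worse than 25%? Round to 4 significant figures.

σ_d/d = σ_p/p, so the condition is σ_p/p ≤ 0.25, i.e. p ≥ σ_p/0.25.
p_min = 0.47/0.25 = 1.88 mas = 0.00188 arcsec.
d_max = 1/p_min = 1/0.00188 = 531.91 pc.

531.9 pc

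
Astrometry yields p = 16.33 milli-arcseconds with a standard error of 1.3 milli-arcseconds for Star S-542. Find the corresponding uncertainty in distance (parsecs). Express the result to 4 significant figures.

d = 1/p, so σ_d = σ_p / p².
σ_d = 0.00130 / (0.01633)² = 0.00130 / 0.00026667 = 4.8749 pc.

4.875 pc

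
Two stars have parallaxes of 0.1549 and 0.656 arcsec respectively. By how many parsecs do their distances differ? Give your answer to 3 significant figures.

4.93 pc

d_A = 1/0.1549″ = 6.4558 pc; d_B = 1/0.6560″ = 1.5244 pc.
|d_B − d_A| = |1.5244 − 6.4558| = 4.9314 pc.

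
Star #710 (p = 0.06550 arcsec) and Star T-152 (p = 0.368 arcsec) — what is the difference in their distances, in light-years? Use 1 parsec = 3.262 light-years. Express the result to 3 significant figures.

d_A = 1/0.06550″ = 15.267 pc; d_B = 1/0.3680″ = 2.7174 pc.
|d_B − d_A| = |2.7174 − 15.267| = 12.55 pc = 12.55 × 3.262 ly = 40.938 ly.

40.9 ly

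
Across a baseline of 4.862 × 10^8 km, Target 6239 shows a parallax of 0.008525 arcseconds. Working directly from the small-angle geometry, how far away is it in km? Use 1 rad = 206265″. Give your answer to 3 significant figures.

1.18 × 10^16 km

θ = 0.008525″ = 0.008525/206265 = 4.1330 × 10^-8 rad.
d = B/θ = (4.862 × 10^8) / (4.1330 × 10^-8) = 1.1764 × 10^16 km.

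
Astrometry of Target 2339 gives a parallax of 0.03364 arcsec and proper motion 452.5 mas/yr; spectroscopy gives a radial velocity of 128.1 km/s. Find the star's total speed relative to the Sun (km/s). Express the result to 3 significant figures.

143 km/s

d = 1/p = 1/0.03364″ = 29.727 pc.
μ = 452.5 mas/yr = 0.4525 ″/yr.
v_t = 4.740 μ d = 4.740 × 0.4525 × 29.727 = 63.76 km/s.
v = √(v_r² + v_t²) = √(128.1² + 63.76²) = √20474.9 = 143.09 km/s.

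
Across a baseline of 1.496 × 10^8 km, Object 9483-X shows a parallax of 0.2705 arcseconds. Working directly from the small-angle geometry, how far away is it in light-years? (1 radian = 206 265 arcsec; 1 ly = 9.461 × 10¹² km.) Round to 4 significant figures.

θ = 0.2705″ = 0.2705/206265 = 1.3114 × 10^-6 rad.
d = B/θ = (1.496 × 10^8) / (1.3114 × 10^-6) = 1.1408 × 10^14 km = (1.1408 × 10^14) / (9.461 × 10^12) ly = 12.058 ly.

12.06 ly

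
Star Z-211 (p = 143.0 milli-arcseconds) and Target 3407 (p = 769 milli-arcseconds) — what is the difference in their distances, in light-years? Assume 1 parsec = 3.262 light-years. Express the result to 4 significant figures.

d_A = 1/0.1430″ = 6.993 pc; d_B = 1/0.7690″ = 1.3004 pc.
|d_B − d_A| = |1.3004 − 6.993| = 5.6926 pc = 5.6926 × 3.262 ly = 18.569 ly.

18.57 ly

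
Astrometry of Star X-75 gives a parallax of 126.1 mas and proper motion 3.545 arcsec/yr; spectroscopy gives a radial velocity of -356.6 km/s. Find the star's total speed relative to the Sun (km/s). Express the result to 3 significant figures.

d = 1/p = 1/0.1261″ = 7.9302 pc.
v_t = 4.740 μ d = 4.740 × 3.545 × 7.9302 = 133.25 km/s.
v = √(v_r² + v_t²) = √((-356.6)² + 133.25²) = √144919 = 380.68 km/s.

381 km/s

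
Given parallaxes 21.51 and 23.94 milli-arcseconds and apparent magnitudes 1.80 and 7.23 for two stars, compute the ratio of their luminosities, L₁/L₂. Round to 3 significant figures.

d₁ = 1/p₁ = 1/0.02151″ = 46.49 pc; d₂ = 1/p₂ = 1/0.02394″ = 41.771 pc.
M₁ = m₁ − 5 log₁₀ d₁ + 5 = 1.80 − 8.3368 + 5 = -1.5368.
M₂ = 7.23 − 8.1044 + 5 = 4.1256.
L₁/L₂ = 10^(0.4(M₂ − M₁)) = 10^(0.4 × 5.6624) = 10^2.26496 = 184.06.

L₁/L₂ = 184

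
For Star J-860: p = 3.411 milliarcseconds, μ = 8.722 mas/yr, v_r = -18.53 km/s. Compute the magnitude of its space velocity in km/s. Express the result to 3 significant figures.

d = 1/p = 1/0.003411″ = 293.17 pc.
μ = 8.722 mas/yr = 0.008722 ″/yr.
v_t = 4.740 μ d = 4.740 × 0.008722 × 293.17 = 12.12 km/s.
v = √(v_r² + v_t²) = √((-18.53)² + 12.12²) = √490.255 = 22.142 km/s.

22.1 km/s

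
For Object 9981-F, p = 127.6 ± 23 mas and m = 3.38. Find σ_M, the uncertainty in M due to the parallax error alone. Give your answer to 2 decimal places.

M = m − 5 log₁₀ d + 5 = m + 5 log₁₀ p + 5, so ∂M/∂p = 5/(p ln 10).
σ_M = (5/ln 10) · (σ_p/p) = 2.1715 × 23/127.6 = 2.1715 × 0.18025 = 0.39141.

σ_M = 0.39 mag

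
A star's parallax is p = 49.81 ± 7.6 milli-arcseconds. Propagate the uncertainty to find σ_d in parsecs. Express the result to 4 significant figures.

d = 1/p, so σ_d = σ_p / p².
σ_d = 0.00760 / (0.04981)² = 0.00760 / 0.002481 = 3.0633 pc.

3.063 pc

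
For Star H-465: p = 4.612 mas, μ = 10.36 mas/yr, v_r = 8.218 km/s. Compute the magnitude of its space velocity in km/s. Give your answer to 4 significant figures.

d = 1/p = 1/0.004612″ = 216.83 pc.
μ = 10.36 mas/yr = 0.01036 ″/yr.
v_t = 4.740 μ d = 4.740 × 0.01036 × 216.83 = 10.648 km/s.
v = √(v_r² + v_t²) = √(8.218² + 10.648²) = √180.915 = 13.45 km/s.

13.45 km/s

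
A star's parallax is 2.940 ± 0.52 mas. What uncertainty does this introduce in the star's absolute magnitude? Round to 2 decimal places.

M = m − 5 log₁₀ d + 5 = m + 5 log₁₀ p + 5, so ∂M/∂p = 5/(p ln 10).
σ_M = (5/ln 10) · (σ_p/p) = 2.1715 × 0.52/2.940 = 2.1715 × 0.17687 = 0.38407.

σ_M = 0.38 mag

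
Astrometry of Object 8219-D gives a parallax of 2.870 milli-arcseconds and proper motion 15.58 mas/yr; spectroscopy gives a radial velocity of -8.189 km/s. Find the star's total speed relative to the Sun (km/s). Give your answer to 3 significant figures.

27.0 km/s

d = 1/p = 1/0.002870″ = 348.43 pc.
μ = 15.58 mas/yr = 0.01558 ″/yr.
v_t = 4.740 μ d = 4.740 × 0.01558 × 348.43 = 25.731 km/s.
v = √(v_r² + v_t²) = √((-8.189)² + 25.731²) = √729.144 = 27.003 km/s.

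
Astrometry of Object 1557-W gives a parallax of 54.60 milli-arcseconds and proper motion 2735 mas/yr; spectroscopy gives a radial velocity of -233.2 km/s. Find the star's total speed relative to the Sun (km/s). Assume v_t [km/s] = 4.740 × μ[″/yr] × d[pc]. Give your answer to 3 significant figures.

333 km/s

d = 1/p = 1/0.05460″ = 18.315 pc.
μ = 2735 mas/yr = 2.735 ″/yr.
v_t = 4.740 μ d = 4.740 × 2.735 × 18.315 = 237.43 km/s.
v = √(v_r² + v_t²) = √((-233.2)² + 237.43²) = √110755 = 332.8 km/s.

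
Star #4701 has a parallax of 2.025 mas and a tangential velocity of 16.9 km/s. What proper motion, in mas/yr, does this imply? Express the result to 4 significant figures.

7.220 mas/yr

d = 1/p = 1/0.002025″ = 493.83 pc.
μ = v_t / (4.74 d) = 16.9 / (4.74 × 493.83) = 16.9 / 2340.8 = 0.0072198 ″/yr = 7.2198 mas/yr.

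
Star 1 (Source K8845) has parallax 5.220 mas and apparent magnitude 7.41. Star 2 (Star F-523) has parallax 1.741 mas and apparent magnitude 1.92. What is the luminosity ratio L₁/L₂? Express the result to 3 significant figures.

L₁/L₂ = 0.000708

d₁ = 1/p₁ = 1/0.005220″ = 191.57 pc; d₂ = 1/p₂ = 1/0.001741″ = 574.38 pc.
M₁ = m₁ − 5 log₁₀ d₁ + 5 = 7.41 − 11.4116 + 5 = 0.9984.
M₂ = 1.92 − 13.7960 + 5 = -6.8760.
L₁/L₂ = 10^(0.4(M₂ − M₁)) = 10^(0.4 × (-7.8744)) = 10^(-3.14976) = 0.00070834.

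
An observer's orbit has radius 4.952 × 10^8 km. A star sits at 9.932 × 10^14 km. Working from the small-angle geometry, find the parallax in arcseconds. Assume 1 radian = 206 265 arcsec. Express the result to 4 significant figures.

0.1028 arcsec

θ ≈ B/d = (4.952 × 10^8) / (9.932 × 10^14) = 4.9859 × 10^-7 rad.
In arcseconds: 4.9859 × 10^-7 × 206265 = 0.10284″.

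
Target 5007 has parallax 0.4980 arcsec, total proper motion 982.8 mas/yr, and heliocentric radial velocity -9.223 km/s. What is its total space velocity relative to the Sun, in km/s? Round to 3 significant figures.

13.1 km/s

d = 1/p = 1/0.4980″ = 2.008 pc.
μ = 982.8 mas/yr = 0.9828 ″/yr.
v_t = 4.740 μ d = 4.740 × 0.9828 × 2.008 = 9.3542 km/s.
v = √(v_r² + v_t²) = √((-9.223)² + 9.3542²) = √172.565 = 13.136 km/s.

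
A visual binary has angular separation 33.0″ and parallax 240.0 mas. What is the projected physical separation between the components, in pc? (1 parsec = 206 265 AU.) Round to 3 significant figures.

0.000667 pc

d = 1/p = 1/0.2400″ = 4.1667 pc.
At distance d (pc), an angle of θ arcsec spans θ·d AU: s = 33.0 × 4.1667 = 137.5 AU.
= 137.5 / 206265 = 0.00066662 pc.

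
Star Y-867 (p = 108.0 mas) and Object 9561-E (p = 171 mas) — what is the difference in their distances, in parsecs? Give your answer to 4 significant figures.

d_A = 1/0.1080″ = 9.2593 pc; d_B = 1/0.1710″ = 5.848 pc.
|d_B − d_A| = |5.848 − 9.2593| = 3.4113 pc.

3.411 pc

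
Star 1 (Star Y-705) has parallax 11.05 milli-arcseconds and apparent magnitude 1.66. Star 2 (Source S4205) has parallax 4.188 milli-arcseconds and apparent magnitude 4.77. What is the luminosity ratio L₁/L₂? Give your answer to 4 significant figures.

d₁ = 1/p₁ = 1/0.01105″ = 90.498 pc; d₂ = 1/p₂ = 1/0.004188″ = 238.78 pc.
M₁ = m₁ − 5 log₁₀ d₁ + 5 = 1.66 − 9.7832 + 5 = -3.1232.
M₂ = 4.77 − 11.8900 + 5 = -2.1200.
L₁/L₂ = 10^(0.4(M₂ − M₁)) = 10^(0.4 × 1.0032) = 10^0.40128 = 2.5193.

L₁/L₂ = 2.519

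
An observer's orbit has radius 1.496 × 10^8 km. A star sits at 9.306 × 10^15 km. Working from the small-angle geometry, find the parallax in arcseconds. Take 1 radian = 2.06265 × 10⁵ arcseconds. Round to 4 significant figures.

θ ≈ B/d = (1.496 × 10^8) / (9.306 × 10^15) = 1.6076 × 10^-8 rad.
In arcseconds: 1.6076 × 10^-8 × 206265 = 0.0033159″.

0.003316 arcsec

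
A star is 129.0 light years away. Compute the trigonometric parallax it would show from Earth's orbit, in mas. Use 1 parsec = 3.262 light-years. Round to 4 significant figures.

25.29 mas

d = 129.0 ly ÷ 3.262 = 39.546 pc.
p = 1/d = 1/39.546 = 0.025287 arcsec.
= 0.025287 × 1000 = 25.287 mas.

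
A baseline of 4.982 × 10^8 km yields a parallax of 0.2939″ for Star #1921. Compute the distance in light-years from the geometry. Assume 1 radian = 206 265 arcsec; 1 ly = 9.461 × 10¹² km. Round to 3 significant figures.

θ = 0.2939″ = 0.2939/206265 = 1.4249 × 10^-6 rad.
d = B/θ = (4.982 × 10^8) / (1.4249 × 10^-6) = 3.4964 × 10^14 km = (3.4964 × 10^14) / (9.461 × 10^12) ly = 36.956 ly.

37.0 ly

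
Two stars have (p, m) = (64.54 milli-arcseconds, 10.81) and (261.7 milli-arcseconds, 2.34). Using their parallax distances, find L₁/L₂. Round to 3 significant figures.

L₁/L₂ = 0.00673

d₁ = 1/p₁ = 1/0.06454″ = 15.494 pc; d₂ = 1/p₂ = 1/0.2617″ = 3.8212 pc.
M₁ = m₁ − 5 log₁₀ d₁ + 5 = 10.81 − 5.9508 + 5 = 9.8592.
M₂ = 2.34 − 2.9110 + 5 = 4.4290.
L₁/L₂ = 10^(0.4(M₂ − M₁)) = 10^(0.4 × (-5.4302)) = 10^(-2.17208) = 0.0067285.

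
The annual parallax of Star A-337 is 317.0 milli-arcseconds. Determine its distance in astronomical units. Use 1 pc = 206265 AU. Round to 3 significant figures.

p = 317.0 milli-arcseconds = 0.3170 arcsec.
d = 1/p = 1/0.3170 = 3.1546 pc.
In AU: 3.1546 × 206265 = 6.5068 × 10^5 AU.

651000 AU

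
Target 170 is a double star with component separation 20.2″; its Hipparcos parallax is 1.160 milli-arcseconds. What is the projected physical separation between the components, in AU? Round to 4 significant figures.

17410 AU

d = 1/p = 1/0.001160″ = 862.07 pc.
At distance d (pc), an angle of θ arcsec spans θ·d AU: s = 20.2 × 862.07 = 17414 AU.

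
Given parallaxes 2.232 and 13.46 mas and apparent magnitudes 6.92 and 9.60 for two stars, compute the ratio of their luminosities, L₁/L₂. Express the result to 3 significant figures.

d₁ = 1/p₁ = 1/0.002232″ = 448.03 pc; d₂ = 1/p₂ = 1/0.01346″ = 74.294 pc.
M₁ = m₁ − 5 log₁₀ d₁ + 5 = 6.92 − 13.2565 + 5 = -1.3365.
M₂ = 9.60 − 9.3548 + 5 = 5.2452.
L₁/L₂ = 10^(0.4(M₂ − M₁)) = 10^(0.4 × 6.5817) = 10^2.63268 = 429.22.

L₁/L₂ = 429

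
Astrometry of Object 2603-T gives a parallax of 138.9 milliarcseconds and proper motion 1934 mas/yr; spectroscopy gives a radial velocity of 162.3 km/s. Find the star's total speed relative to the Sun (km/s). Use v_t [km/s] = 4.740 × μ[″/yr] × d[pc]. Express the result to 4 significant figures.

d = 1/p = 1/0.1389″ = 7.1994 pc.
μ = 1934 mas/yr = 1.934 ″/yr.
v_t = 4.740 μ d = 4.740 × 1.934 × 7.1994 = 65.998 km/s.
v = √(v_r² + v_t²) = √(162.3² + 65.998²) = √30697 = 175.21 km/s.

175.2 km/s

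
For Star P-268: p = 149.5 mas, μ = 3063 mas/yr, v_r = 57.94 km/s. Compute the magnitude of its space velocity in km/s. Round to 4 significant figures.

d = 1/p = 1/0.1495″ = 6.689 pc.
μ = 3063 mas/yr = 3.063 ″/yr.
v_t = 4.740 μ d = 4.740 × 3.063 × 6.689 = 97.115 km/s.
v = √(v_r² + v_t²) = √(57.94² + 97.115²) = √12788.4 = 113.09 km/s.

113.1 km/s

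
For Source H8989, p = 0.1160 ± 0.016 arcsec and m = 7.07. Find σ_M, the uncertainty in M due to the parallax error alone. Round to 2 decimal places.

σ_M = 0.30 mag

M = m − 5 log₁₀ d + 5 = m + 5 log₁₀ p + 5, so ∂M/∂p = 5/(p ln 10).
σ_M = (5/ln 10) · (σ_p/p) = 2.1715 × 0.016/0.1160 = 2.1715 × 0.13793 = 0.29951.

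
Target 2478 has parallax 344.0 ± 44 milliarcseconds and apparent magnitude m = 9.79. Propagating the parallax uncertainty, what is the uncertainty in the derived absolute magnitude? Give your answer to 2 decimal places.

σ_M = 0.28 mag

M = m − 5 log₁₀ d + 5 = m + 5 log₁₀ p + 5, so ∂M/∂p = 5/(p ln 10).
σ_M = (5/ln 10) · (σ_p/p) = 2.1715 × 44/344.0 = 2.1715 × 0.12791 = 0.27776.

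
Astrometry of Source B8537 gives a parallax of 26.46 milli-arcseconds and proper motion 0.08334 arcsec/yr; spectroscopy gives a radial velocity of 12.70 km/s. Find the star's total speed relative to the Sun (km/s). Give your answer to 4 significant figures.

19.60 km/s

d = 1/p = 1/0.02646″ = 37.793 pc.
v_t = 4.740 μ d = 4.740 × 0.08334 × 37.793 = 14.929 km/s.
v = √(v_r² + v_t²) = √(12.70² + 14.929²) = √384.165 = 19.6 km/s.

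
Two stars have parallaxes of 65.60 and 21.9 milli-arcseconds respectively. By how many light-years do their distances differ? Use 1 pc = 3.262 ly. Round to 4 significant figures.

d_A = 1/0.06560″ = 15.244 pc; d_B = 1/0.02190″ = 45.662 pc.
|d_B − d_A| = |45.662 − 15.244| = 30.418 pc = 30.418 × 3.262 ly = 99.224 ly.

99.22 ly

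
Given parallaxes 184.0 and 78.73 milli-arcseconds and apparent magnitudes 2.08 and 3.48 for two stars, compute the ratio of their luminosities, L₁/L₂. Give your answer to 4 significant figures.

L₁/L₂ = 0.6647

d₁ = 1/p₁ = 1/0.1840″ = 5.4348 pc; d₂ = 1/p₂ = 1/0.07873″ = 12.702 pc.
M₁ = m₁ − 5 log₁₀ d₁ + 5 = 2.08 − 3.6759 + 5 = 3.4041.
M₂ = 3.48 − 5.5194 + 5 = 2.9606.
L₁/L₂ = 10^(0.4(M₂ − M₁)) = 10^(0.4 × (-0.4435)) = 10^(-0.17740) = 0.66466.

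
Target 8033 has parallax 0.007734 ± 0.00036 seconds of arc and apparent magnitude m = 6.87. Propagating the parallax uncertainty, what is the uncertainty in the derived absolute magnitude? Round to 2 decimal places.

σ_M = 0.10 mag

M = m − 5 log₁₀ d + 5 = m + 5 log₁₀ p + 5, so ∂M/∂p = 5/(p ln 10).
σ_M = (5/ln 10) · (σ_p/p) = 2.1715 × 0.00036/0.007734 = 2.1715 × 0.046548 = 0.10108.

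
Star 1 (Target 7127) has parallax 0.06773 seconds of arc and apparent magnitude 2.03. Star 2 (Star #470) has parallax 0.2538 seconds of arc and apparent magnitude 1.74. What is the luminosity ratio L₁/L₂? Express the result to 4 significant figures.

d₁ = 1/p₁ = 1/0.06773″ = 14.765 pc; d₂ = 1/p₂ = 1/0.2538″ = 3.9401 pc.
M₁ = m₁ − 5 log₁₀ d₁ + 5 = 2.03 − 5.8462 + 5 = 1.1838.
M₂ = 1.74 − 2.9775 + 5 = 3.7625.
L₁/L₂ = 10^(0.4(M₂ − M₁)) = 10^(0.4 × 2.5787) = 10^1.03148 = 10.752.

L₁/L₂ = 10.75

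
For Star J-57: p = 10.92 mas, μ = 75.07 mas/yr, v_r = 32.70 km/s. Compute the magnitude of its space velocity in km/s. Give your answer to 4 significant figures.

d = 1/p = 1/0.01092″ = 91.575 pc.
μ = 75.07 mas/yr = 0.07507 ″/yr.
v_t = 4.740 μ d = 4.740 × 0.07507 × 91.575 = 32.585 km/s.
v = √(v_r² + v_t²) = √(32.70² + 32.585²) = √2131.07 = 46.164 km/s.

46.16 km/s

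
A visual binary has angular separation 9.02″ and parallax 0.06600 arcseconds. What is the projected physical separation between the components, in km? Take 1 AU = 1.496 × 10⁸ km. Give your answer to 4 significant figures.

2.045 × 10^10 km

d = 1/p = 1/0.06600″ = 15.152 pc.
At distance d (pc), an angle of θ arcsec spans θ·d AU: s = 9.02 × 15.152 = 136.67 AU.
= 136.67 × 1.496 × 10⁸ km = 2.0446 × 10^10 km.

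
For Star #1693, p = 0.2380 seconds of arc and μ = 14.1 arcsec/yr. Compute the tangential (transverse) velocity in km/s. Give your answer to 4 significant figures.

d = 1/p = 1/0.2380″ = 4.2017 pc.
v_t = 4.74 × μ × d = 4.74 × 14.1 × 4.2017 = 280.82 km/s.

280.8 km/s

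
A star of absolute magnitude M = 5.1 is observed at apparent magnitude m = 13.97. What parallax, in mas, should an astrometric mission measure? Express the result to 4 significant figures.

m − M = 13.97 − 5.1 = 8.87.
d = 10^((m−M)/5 + 1) = 10^2.774 = 594.29 pc.
p = 1/d = 1/594.29 = 0.0016827 arcsec = 1.6827 mas.

1.683 mas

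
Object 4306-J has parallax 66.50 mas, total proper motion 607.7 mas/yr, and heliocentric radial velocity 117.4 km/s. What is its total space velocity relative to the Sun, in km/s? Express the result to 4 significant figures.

125.1 km/s

d = 1/p = 1/0.06650″ = 15.038 pc.
μ = 607.7 mas/yr = 0.6077 ″/yr.
v_t = 4.740 μ d = 4.740 × 0.6077 × 15.038 = 43.317 km/s.
v = √(v_r² + v_t²) = √(117.4² + 43.317²) = √15659.1 = 125.14 km/s.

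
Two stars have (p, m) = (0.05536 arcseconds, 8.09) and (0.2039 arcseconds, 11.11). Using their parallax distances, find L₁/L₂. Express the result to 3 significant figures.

L₁/L₂ = 219

d₁ = 1/p₁ = 1/0.05536″ = 18.064 pc; d₂ = 1/p₂ = 1/0.2039″ = 4.9044 pc.
M₁ = m₁ − 5 log₁₀ d₁ + 5 = 8.09 − 6.2841 + 5 = 6.8059.
M₂ = 11.11 − 3.4529 + 5 = 12.6571.
L₁/L₂ = 10^(0.4(M₂ − M₁)) = 10^(0.4 × 5.8512) = 10^2.34048 = 219.02.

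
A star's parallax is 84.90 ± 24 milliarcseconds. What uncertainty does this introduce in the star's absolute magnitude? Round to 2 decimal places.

σ_M = 0.61 mag

M = m − 5 log₁₀ d + 5 = m + 5 log₁₀ p + 5, so ∂M/∂p = 5/(p ln 10).
σ_M = (5/ln 10) · (σ_p/p) = 2.1715 × 24/84.90 = 2.1715 × 0.28269 = 0.61386.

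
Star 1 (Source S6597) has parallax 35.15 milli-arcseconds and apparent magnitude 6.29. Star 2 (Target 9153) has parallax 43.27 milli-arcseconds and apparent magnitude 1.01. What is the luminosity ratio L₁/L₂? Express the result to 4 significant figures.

d₁ = 1/p₁ = 1/0.03515″ = 28.45 pc; d₂ = 1/p₂ = 1/0.04327″ = 23.111 pc.
M₁ = m₁ − 5 log₁₀ d₁ + 5 = 6.29 − 7.2704 + 5 = 4.0196.
M₂ = 1.01 − 6.8191 + 5 = -0.8091.
L₁/L₂ = 10^(0.4(M₂ − M₁)) = 10^(0.4 × (-4.8287)) = 10^(-1.93148) = 0.011709.

L₁/L₂ = 0.01171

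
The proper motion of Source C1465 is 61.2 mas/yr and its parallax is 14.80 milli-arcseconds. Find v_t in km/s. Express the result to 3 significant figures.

19.6 km/s

d = 1/p = 1/0.01480″ = 67.568 pc.
μ = 61.2 mas/yr = 0.0612 ″/yr.
v_t = 4.74 × μ × d = 4.74 × 0.0612 × 67.568 = 19.601 km/s.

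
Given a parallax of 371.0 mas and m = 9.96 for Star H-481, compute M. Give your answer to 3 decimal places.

M = 12.807

d = 1/p = 1/0.3710″ = 2.6954 pc.
m − M = 5 log₁₀(2.6954) − 5 = 2.1531 − 5 = -2.8469.
M = m − (m − M) = 9.96 − (-2.8469) = 12.807.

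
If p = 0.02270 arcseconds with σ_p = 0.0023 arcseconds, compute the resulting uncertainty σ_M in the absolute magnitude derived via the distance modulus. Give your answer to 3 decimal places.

M = m − 5 log₁₀ d + 5 = m + 5 log₁₀ p + 5, so ∂M/∂p = 5/(p ln 10).
σ_M = (5/ln 10) · (σ_p/p) = 2.1715 × 0.0023/0.02270 = 2.1715 × 0.10132 = 0.22002.

σ_M = 0.220 mag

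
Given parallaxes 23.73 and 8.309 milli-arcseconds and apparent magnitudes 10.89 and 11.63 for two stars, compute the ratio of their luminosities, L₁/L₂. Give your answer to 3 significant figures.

d₁ = 1/p₁ = 1/0.02373″ = 42.141 pc; d₂ = 1/p₂ = 1/0.008309″ = 120.35 pc.
M₁ = m₁ − 5 log₁₀ d₁ + 5 = 10.89 − 8.1235 + 5 = 7.7665.
M₂ = 11.63 − 10.4022 + 5 = 6.2278.
L₁/L₂ = 10^(0.4(M₂ − M₁)) = 10^(0.4 × (-1.5387)) = 10^(-0.61548) = 0.24239.

L₁/L₂ = 0.242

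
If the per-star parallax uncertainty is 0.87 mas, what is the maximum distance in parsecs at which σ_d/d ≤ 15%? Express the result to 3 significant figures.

172 pc

σ_d/d = σ_p/p, so the condition is σ_p/p ≤ 0.15, i.e. p ≥ σ_p/0.15.
p_min = 0.87/0.15 = 5.8 mas = 0.0058 arcsec.
d_max = 1/p_min = 1/0.0058 = 172.41 pc.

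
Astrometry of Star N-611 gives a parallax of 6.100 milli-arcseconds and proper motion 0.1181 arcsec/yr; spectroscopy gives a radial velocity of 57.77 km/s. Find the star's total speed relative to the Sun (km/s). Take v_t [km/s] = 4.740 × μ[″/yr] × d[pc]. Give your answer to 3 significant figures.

d = 1/p = 1/0.006100″ = 163.93 pc.
v_t = 4.740 μ d = 4.740 × 0.1181 × 163.93 = 91.767 km/s.
v = √(v_r² + v_t²) = √(57.77² + 91.767²) = √11758.6 = 108.44 km/s.

108 km/s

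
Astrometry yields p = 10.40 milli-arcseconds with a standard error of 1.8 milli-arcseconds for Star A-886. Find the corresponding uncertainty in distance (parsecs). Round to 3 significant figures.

16.6 pc

d = 1/p, so σ_d = σ_p / p².
σ_d = 0.00180 / (0.01040)² = 0.00180 / 0.00010816 = 16.642 pc.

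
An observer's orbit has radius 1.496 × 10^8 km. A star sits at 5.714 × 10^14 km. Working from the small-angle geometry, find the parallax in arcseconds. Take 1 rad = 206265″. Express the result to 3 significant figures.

0.0540 arcsec

θ ≈ B/d = (1.496 × 10^8) / (5.714 × 10^14) = 2.6181 × 10^-7 rad.
In arcseconds: 2.6181 × 10^-7 × 206265 = 0.054002″.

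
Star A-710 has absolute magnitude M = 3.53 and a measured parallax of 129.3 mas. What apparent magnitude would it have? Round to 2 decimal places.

d = 1/p = 1/0.1293″ = 7.734 pc.
m − M = 5 log₁₀ d − 5 = 5 log₁₀(7.734) − 5 = 4.4420 − 5 = -0.5580.
m = M + (m − M) = 3.53 + (-0.5580) = 2.97.

m = 2.97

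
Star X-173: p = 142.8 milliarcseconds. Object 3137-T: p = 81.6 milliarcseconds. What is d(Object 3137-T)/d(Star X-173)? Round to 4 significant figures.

1.750

Since d = 1/p, d_B/d_A = p_A/p_B.
= 142.8 / 81.6 = 1.75.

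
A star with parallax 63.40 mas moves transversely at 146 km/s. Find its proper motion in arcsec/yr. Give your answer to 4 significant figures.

1.953 arcsec/yr

d = 1/p = 1/0.06340″ = 15.773 pc.
μ = v_t / (4.74 d) = 146 / (4.74 × 15.773) = 146 / 74.764 = 1.9528 ″/yr.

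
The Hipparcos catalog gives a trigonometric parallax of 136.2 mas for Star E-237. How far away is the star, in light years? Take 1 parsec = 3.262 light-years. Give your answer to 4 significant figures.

p = 136.2 mas = 0.1362 arcsec.
d = 1/p = 1/0.1362 = 7.3421 pc.
In light-years: 7.3421 × 3.262 = 23.95 ly.

23.95 light years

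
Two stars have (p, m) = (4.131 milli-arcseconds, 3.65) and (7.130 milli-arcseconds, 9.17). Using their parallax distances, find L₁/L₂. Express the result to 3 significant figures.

L₁/L₂ = 481

d₁ = 1/p₁ = 1/0.004131″ = 242.07 pc; d₂ = 1/p₂ = 1/0.007130″ = 140.25 pc.
M₁ = m₁ − 5 log₁₀ d₁ + 5 = 3.65 − 11.9197 + 5 = -3.2697.
M₂ = 9.17 − 10.7345 + 5 = 3.4355.
L₁/L₂ = 10^(0.4(M₂ − M₁)) = 10^(0.4 × 6.7052) = 10^2.68208 = 480.93.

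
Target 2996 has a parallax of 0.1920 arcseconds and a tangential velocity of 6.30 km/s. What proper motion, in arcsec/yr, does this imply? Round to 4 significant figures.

d = 1/p = 1/0.1920″ = 5.2083 pc.
μ = v_t / (4.74 d) = 6.30 / (4.74 × 5.2083) = 6.30 / 24.687 = 0.2552 ″/yr.

0.2552 arcsec/yr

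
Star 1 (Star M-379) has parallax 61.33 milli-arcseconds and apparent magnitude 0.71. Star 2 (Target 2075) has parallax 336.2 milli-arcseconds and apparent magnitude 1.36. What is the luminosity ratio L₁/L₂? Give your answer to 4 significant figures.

d₁ = 1/p₁ = 1/0.06133″ = 16.305 pc; d₂ = 1/p₂ = 1/0.3362″ = 2.9744 pc.
M₁ = m₁ − 5 log₁₀ d₁ + 5 = 0.71 − 6.0616 + 5 = -0.3516.
M₂ = 1.36 − 2.3670 + 5 = 3.9930.
L₁/L₂ = 10^(0.4(M₂ − M₁)) = 10^(0.4 × 4.3446) = 10^1.73784 = 54.681.

L₁/L₂ = 54.68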